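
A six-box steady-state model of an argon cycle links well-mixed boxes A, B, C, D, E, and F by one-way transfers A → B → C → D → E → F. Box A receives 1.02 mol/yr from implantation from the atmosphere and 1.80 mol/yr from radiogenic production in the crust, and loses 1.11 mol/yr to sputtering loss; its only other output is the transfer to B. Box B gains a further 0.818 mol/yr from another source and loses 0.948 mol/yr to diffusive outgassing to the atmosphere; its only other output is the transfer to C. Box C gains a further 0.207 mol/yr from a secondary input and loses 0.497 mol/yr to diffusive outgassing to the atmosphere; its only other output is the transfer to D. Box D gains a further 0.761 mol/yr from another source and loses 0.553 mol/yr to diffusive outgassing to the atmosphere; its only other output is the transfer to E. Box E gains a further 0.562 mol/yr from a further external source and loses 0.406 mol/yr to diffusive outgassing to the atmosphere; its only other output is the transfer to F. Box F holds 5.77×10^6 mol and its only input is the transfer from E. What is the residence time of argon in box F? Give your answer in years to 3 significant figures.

3.49×10^6 yr

Box A: F(A→B) = (1.02 + 1.80) − 1.11 = 1.7100 mol/yr.
Box B: F(B→C) = (1.7100 + 0.818) − 0.948 = 1.5800 mol/yr.
Box C: F(C→D) = (1.5800 + 0.207) − 0.497 = 1.2900 mol/yr.
Box D: F(D→E) = (1.2900 + 0.761) − 0.553 = 1.4980 mol/yr.
Box E: F(E→F) = (1.4980 + 0.562) − 0.406 = 1.6540 mol/yr.
Box F throughput = its input = 1.6540 mol/yr; τ = 5.77×10^6 / 1.6540 = 3.489×10^6 yr.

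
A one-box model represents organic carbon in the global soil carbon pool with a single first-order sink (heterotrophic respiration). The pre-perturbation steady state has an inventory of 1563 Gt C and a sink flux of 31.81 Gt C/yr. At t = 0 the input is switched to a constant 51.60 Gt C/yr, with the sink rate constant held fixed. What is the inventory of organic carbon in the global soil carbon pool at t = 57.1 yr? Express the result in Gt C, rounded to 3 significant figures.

2230 Gt C

Residence time τ = M₀/F₀ = 49.14 yr. The eventual steady state is M_∞ = M₀·(F₁/F₀) = 1563 × 51.60/31.81 = 2535.4 Gt C.
The anomaly ΔM(t) = M(t) − M_∞ decays as ΔM₀·e^(−t/τ) with ΔM₀ = 1563 − 2535.4 = −972.4 Gt C.
At t = 57.1 yr, e^(−t/τ) = e^(−1.162) = 0.3128, so ΔM = −304.2 Gt C and M = 2535.4 − 304.2 = 2231.2 Gt C.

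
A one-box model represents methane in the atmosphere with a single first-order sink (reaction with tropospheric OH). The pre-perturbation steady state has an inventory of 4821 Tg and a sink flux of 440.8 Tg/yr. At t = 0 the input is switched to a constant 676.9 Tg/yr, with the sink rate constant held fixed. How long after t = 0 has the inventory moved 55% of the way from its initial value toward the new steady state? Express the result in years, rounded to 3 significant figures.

τ = M₀/F₀ = 4821/440.8 = 10.94 yr.
The remaining gap fraction is e^(−t/τ); 55% covered ⇒ e^(−t/τ) = 0.450.
t = −τ ln(0.450) = 10.94 × 0.7985 = 8.733 yr.

8.73 yr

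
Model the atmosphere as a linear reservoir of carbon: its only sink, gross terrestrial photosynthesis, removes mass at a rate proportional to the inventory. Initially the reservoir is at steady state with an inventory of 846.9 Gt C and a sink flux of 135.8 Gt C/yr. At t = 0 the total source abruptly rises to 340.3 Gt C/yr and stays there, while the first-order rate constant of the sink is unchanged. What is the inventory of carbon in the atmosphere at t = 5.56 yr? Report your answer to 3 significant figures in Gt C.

1600 Gt C

The sink rate constant is k = F₀/M₀ = 135.8/846.9 = 0.1603 yr⁻¹.
Solving dM/dt = F₁ − kM with M(0) = M₀ gives M(t) = F₁/k + (M₀ − F₁/k)·e^(−kt).
F₁/k = 340.3/0.1603 = 2122.2 Gt C; kt = 0.1603 × 5.56 = 0.8915, e^(−kt) = 0.4100.
M(5.56) = 2122.2 + (846.9 − 2122.2) × 0.4100 = 2122.2 − 522.9 = 1599.3 Gt C.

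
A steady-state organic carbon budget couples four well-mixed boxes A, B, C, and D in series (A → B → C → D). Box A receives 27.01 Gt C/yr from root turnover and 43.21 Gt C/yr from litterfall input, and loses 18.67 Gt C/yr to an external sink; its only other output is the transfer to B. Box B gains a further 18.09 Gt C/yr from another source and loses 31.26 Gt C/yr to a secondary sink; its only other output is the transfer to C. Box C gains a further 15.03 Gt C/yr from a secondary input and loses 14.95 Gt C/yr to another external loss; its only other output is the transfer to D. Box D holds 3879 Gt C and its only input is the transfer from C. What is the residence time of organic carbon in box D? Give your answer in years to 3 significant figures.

101 yr

Box A: F(A→B) = (27.01 + 43.21) − 18.67 = 51.550 Gt C/yr.
Box B: F(B→C) = (51.550 + 18.09) − 31.26 = 38.380 Gt C/yr.
Box C: F(C→D) = (38.380 + 15.03) − 14.95 = 38.460 Gt C/yr.
Box D throughput = its input = 38.460 Gt C/yr; τ = 3879 / 38.460 = 100.9 yr.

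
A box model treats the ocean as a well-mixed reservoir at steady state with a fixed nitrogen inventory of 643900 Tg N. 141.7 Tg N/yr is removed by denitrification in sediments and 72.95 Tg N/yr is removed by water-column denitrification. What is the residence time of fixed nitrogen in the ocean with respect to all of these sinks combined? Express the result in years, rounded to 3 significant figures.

Total removal flux = 141.7 + 72.95 = 214.65 Tg N/yr.
τ = M / ΣF_out = 643900 / 214.65 = 3000 yr.

3000 yr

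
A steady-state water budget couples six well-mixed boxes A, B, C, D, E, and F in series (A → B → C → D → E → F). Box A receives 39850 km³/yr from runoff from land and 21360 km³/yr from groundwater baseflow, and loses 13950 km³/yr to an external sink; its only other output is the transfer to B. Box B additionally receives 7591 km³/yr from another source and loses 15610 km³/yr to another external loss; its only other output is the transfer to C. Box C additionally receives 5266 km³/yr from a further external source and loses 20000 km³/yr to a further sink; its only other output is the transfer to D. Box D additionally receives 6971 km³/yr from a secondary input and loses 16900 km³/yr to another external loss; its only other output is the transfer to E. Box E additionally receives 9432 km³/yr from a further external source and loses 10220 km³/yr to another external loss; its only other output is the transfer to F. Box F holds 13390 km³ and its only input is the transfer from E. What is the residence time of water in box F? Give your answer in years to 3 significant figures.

Box A: F(A→B) = (39850 + 21360) − 13950 = 47260 km³/yr.
Box B: F(B→C) = (47260 + 7591) − 15610 = 39241 km³/yr.
Box C: F(C→D) = (39241 + 5266) − 20000 = 24507 km³/yr.
Box D: F(D→E) = (24507 + 6971) − 16900 = 14578 km³/yr.
Box E: F(E→F) = (14578 + 9432) − 10220 = 13790 km³/yr.
Box F throughput = its input = 13790 km³/yr; τ = 13390 / 13790 = 0.9710 yr.

0.971 yr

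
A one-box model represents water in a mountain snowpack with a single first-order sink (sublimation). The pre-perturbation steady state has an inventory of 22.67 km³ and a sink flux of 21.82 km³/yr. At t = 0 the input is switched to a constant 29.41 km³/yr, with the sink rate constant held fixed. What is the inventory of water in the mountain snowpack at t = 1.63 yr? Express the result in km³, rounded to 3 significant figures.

Residence time τ = M₀/F₀ = 1.039 yr. The eventual steady state is M_∞ = M₀·(F₁/F₀) = 22.67 × 29.41/21.82 = 30.556 km³.
The anomaly ΔM(t) = M(t) − M_∞ decays as ΔM₀·e^(−t/τ) with ΔM₀ = 22.67 − 30.556 = −7.886 km³.
At t = 1.63 yr, e^(−t/τ) = e^(−1.569) = 0.2083, so ΔM = −1.642 km³ and M = 30.556 − 1.642 = 28.913 km³.

28.9 km³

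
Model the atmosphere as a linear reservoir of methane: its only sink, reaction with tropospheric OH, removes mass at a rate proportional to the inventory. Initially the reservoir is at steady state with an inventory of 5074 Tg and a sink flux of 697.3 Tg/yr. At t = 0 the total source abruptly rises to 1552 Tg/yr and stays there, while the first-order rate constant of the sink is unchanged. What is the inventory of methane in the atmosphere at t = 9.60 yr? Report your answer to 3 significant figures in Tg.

9630 Tg

τ = M₀/F₀ = 5074/697.3 = 7.277 yr; rate constant k = 1/τ.
New steady state M_∞ = F₁/k = F₁·τ = 1552 × 7.277 = 11293 Tg.
M(t) = M_∞ + (M₀ − M_∞)·e^(−t/τ); t/τ = 9.60/7.277 = 1.319, so e^(−t/τ) = 0.2673.
M(t) = 11293 − 6219 × 0.2673 = 9630.8 Tg.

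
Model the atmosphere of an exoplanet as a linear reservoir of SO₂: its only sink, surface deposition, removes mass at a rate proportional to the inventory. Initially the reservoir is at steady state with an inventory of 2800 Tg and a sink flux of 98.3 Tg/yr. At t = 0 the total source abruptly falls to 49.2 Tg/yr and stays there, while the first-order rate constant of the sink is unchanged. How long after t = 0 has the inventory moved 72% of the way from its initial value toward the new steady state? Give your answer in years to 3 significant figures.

τ = M₀/F₀ = 2800/98.3 = 28.48 yr.
The remaining gap fraction is e^(−t/τ); 72% covered ⇒ e^(−t/τ) = 0.280.
t = −τ ln(0.280) = 28.48 × 1.273 = 36.26 yr.

36.3 yr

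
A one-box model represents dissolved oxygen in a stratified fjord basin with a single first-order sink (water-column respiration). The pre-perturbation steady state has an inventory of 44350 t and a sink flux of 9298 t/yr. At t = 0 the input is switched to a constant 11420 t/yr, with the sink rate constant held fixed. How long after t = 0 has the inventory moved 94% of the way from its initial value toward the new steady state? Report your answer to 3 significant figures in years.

13.4 yr

τ = M₀/F₀ = 44350/9298 = 4.770 yr.
The remaining gap fraction is e^(−t/τ); 94% covered ⇒ e^(−t/τ) = 0.0600.
t = −τ ln(0.0600) = 4.770 × 2.813 = 13.42 yr.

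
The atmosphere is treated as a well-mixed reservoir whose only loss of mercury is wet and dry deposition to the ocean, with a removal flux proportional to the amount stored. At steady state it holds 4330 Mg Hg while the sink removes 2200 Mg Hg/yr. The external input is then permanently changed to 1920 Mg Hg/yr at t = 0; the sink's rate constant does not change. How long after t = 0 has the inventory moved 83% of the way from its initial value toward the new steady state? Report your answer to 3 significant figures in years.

τ = M₀/F₀ = 4330/2200 = 1.968 yr.
The remaining gap fraction is e^(−t/τ); 83% covered ⇒ e^(−t/τ) = 0.170.
t = −τ ln(0.170) = 1.968 × 1.772 = 3.488 yr.

3.49 yr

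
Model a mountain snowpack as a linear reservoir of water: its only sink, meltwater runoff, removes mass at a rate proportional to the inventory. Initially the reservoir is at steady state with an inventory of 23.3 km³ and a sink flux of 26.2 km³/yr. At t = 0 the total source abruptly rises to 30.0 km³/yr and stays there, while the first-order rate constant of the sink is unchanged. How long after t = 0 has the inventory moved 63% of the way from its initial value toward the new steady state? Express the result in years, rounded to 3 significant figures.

τ = M₀/F₀ = 23.3/26.2 = 0.8893 yr.
The remaining gap fraction is e^(−t/τ); 63% covered ⇒ e^(−t/τ) = 0.370.
t = −τ ln(0.370) = 0.8893 × 0.9943 = 0.8842 yr.

0.884 yr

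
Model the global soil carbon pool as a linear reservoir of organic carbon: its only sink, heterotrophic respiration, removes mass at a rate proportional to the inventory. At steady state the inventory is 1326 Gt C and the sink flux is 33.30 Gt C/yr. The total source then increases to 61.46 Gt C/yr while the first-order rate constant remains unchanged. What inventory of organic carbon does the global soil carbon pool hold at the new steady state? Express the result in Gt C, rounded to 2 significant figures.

Rate constant k = F/M = 33.30 / 1326 = 0.02511 yr⁻¹.
At the new steady state, source = k·M_new ⇒ M_new = 61.46 / 0.02511 = 2447 Gt C.
(Equivalently M_new = M × F_new/F_old = 1326 × 61.46/33.30.)

2400 Gt C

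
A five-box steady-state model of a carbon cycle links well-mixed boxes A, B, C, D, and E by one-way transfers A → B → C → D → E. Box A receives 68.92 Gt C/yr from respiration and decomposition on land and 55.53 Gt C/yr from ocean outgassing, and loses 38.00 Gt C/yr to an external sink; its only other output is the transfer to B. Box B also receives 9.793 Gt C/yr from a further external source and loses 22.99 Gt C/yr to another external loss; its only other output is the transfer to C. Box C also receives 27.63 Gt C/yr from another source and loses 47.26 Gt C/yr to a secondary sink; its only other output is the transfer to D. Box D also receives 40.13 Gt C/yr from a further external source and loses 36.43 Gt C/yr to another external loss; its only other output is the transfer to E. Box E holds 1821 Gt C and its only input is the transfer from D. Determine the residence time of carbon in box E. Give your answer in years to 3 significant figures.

Box A: F(A→B) = (68.92 + 55.53) − 38.00 = 86.450 Gt C/yr.
Box B: F(B→C) = (86.450 + 9.793) − 22.99 = 73.253 Gt C/yr.
Box C: F(C→D) = (73.253 + 27.63) − 47.26 = 53.623 Gt C/yr.
Box D: F(D→E) = (53.623 + 40.13) − 36.43 = 57.323 Gt C/yr.
Box E throughput = its input = 57.323 Gt C/yr; τ = 1821 / 57.323 = 31.77 yr.

31.8 yr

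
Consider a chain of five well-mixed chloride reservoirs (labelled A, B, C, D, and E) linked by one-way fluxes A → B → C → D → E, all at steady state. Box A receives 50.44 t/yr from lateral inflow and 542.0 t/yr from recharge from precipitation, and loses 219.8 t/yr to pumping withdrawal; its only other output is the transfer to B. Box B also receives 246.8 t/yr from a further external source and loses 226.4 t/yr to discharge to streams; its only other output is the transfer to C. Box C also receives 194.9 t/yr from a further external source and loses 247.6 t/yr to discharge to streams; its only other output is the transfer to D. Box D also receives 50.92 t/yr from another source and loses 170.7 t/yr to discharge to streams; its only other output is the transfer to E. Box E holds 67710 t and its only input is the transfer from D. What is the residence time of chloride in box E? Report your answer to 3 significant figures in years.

307 yr

Box A: F(A→B) = (50.44 + 542.0) − 219.8 = 372.64 t/yr.
Box B: F(B→C) = (372.64 + 246.8) − 226.4 = 393.04 t/yr.
Box C: F(C→D) = (393.04 + 194.9) − 247.6 = 340.34 t/yr.
Box D: F(D→E) = (340.34 + 50.92) − 170.7 = 220.56 t/yr.
Box E throughput = its input = 220.56 t/yr; τ = 67710 / 220.56 = 307.0 yr.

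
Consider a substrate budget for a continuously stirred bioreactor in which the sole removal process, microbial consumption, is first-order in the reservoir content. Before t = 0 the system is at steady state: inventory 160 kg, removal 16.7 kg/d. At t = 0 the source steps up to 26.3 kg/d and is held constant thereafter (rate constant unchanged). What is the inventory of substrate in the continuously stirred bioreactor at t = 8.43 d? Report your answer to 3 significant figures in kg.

Residence time τ = M₀/F₀ = 9.581 d. The eventual steady state is M_∞ = M₀·(F₁/F₀) = 160 × 26.3/16.7 = 251.98 kg.
The anomaly ΔM(t) = M(t) − M_∞ decays as ΔM₀·e^(−t/τ) with ΔM₀ = 160 − 251.98 = −91.98 kg.
At t = 8.43 d, e^(−t/τ) = e^(−0.8799) = 0.4148, so ΔM = −38.15 kg and M = 251.98 − 38.15 = 213.82 kg.

214 kg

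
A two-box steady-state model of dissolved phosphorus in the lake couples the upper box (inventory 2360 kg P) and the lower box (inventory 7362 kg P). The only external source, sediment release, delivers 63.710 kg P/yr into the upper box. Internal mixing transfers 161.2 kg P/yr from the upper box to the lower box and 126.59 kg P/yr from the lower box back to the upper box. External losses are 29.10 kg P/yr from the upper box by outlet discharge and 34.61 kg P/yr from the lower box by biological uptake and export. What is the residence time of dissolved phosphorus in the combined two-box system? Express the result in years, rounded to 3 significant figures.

Residence time in the combined system uses the total inventory and the total *external* removal — internal exchanges between the two boxes cancel.
M_total = 2360 + 7362 = 9722.0 kg P.
ΣF_external_out = 29.10 + 34.61 = 63.710 kg P/yr.
τ = M_total / ΣF_ext = 9722.0 / 63.710 = 152.6 yr.

153 yr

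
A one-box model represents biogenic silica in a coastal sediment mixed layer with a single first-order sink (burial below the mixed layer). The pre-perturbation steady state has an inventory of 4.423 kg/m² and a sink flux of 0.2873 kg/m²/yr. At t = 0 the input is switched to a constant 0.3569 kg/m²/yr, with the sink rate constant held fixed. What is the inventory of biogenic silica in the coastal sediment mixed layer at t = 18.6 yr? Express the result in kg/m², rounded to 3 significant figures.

5.17 kg/m²

Residence time τ = M₀/F₀ = 15.40 yr. The eventual steady state is M_∞ = M₀·(F₁/F₀) = 4.423 × 0.3569/0.2873 = 5.4945 kg/m².
The anomaly ΔM(t) = M(t) − M_∞ decays as ΔM₀·e^(−t/τ) with ΔM₀ = 4.423 − 5.4945 = −1.071 kg/m².
At t = 18.6 yr, e^(−t/τ) = e^(−1.208) = 0.2987, so ΔM = −0.3201 kg/m² and M = 5.4945 − 0.3201 = 5.1744 kg/m².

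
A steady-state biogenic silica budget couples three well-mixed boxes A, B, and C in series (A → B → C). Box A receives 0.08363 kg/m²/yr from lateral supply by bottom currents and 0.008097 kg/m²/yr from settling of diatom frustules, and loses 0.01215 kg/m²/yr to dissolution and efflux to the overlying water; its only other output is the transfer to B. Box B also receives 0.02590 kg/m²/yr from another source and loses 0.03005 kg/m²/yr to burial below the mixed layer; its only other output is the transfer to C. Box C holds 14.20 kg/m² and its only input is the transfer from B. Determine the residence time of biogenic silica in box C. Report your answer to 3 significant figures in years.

188 yr

Box A: F(A→B) = (0.08363 + 0.008097) − 0.01215 = 0.079577 kg/m²/yr.
Box B: F(B→C) = (0.079577 + 0.02590) − 0.03005 = 0.075427 kg/m²/yr.
Box C throughput = its input = 0.075427 kg/m²/yr; τ = 14.20 / 0.075427 = 188.3 yr.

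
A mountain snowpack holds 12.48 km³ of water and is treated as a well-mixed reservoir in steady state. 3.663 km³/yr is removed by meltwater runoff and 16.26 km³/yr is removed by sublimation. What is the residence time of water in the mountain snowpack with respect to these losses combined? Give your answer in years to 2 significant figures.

0.63 yr

Total removal = 3.663 + 16.26 = 19.923 km³/yr.
τ = M / ΣF_out = 12.48 / 19.923 = 0.6264 yr.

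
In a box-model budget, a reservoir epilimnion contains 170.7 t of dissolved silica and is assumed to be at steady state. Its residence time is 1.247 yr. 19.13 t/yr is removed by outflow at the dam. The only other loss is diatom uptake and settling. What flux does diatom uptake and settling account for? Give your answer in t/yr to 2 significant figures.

Total removal F = M/τ = 170.7 / 1.247 = 136.9 t/yr.
Diatom uptake and settling = F − (19.13) = 136.9 − 19.13 = 117.8 t/yr.

120 t/yr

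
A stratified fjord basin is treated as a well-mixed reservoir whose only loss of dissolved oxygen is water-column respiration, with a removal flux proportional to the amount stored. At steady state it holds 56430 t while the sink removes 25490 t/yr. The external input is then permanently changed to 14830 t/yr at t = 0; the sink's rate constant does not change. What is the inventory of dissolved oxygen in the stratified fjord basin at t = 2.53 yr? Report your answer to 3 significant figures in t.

τ = M₀/F₀ = 56430/25490 = 2.214 yr; rate constant k = 1/τ.
New steady state M_∞ = F₁/k = F₁·τ = 14830 × 2.214 = 32831 t.
M(t) = M_∞ + (M₀ − M_∞)·e^(−t/τ); t/τ = 2.53/2.214 = 1.143, so e^(−t/τ) = 0.3189.
M(t) = 32831 + 23600 × 0.3189 = 40357 t.

40400 t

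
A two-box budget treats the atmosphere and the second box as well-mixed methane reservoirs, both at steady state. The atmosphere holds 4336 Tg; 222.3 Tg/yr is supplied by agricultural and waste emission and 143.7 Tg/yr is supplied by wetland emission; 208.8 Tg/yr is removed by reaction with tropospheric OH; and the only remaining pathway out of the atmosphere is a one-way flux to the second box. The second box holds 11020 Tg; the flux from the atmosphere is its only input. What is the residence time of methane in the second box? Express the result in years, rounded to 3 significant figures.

Balance the atmosphere: ΣF_in = 222.3 + 143.7 = 366.00 Tg/yr.
Flux to the second box = ΣF_in − (208.8) = 157.20 Tg/yr.
At steady state the output of the second box equals its input, 157.20 Tg/yr.
τ = M / F = 11020 / 157.20 = 70.10 yr.

70.1 yr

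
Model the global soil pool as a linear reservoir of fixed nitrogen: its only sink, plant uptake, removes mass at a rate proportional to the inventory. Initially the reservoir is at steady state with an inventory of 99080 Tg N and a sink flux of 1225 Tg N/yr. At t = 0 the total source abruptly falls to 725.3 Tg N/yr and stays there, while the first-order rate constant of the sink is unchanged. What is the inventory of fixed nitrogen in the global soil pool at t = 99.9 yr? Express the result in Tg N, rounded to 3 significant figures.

τ = M₀/F₀ = 99080/1225 = 80.88 yr; rate constant k = 1/τ.
New steady state M_∞ = F₁/k = F₁·τ = 725.3 × 80.88 = 58663 Tg N.
M(t) = M_∞ + (M₀ − M_∞)·e^(−t/τ); t/τ = 99.9/80.88 = 1.235, so e^(−t/τ) = 0.2908.
M(t) = 58663 + 40420 × 0.2908 = 70416 Tg N.

70400 Tg N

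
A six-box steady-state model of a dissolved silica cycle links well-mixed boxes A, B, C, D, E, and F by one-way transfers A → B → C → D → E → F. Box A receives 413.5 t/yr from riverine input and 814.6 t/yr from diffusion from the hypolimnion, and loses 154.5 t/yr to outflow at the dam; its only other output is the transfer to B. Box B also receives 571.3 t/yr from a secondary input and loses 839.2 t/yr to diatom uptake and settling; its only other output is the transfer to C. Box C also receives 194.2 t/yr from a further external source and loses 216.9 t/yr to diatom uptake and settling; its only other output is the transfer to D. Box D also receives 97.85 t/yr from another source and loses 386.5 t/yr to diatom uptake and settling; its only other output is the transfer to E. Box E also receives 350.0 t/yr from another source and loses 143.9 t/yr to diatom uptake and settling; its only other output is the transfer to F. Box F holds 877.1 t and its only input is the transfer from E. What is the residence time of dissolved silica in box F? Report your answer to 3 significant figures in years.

1.25 yr

Box A: F(A→B) = (413.5 + 814.6) − 154.5 = 1073.6 t/yr.
Box B: F(B→C) = (1073.6 + 571.3) − 839.2 = 805.70 t/yr.
Box C: F(C→D) = (805.70 + 194.2) − 216.9 = 783.00 t/yr.
Box D: F(D→E) = (783.00 + 97.85) − 386.5 = 494.35 t/yr.
Box E: F(E→F) = (494.35 + 350.0) − 143.9 = 700.45 t/yr.
Box F throughput = its input = 700.45 t/yr; τ = 877.1 / 700.45 = 1.252 yr.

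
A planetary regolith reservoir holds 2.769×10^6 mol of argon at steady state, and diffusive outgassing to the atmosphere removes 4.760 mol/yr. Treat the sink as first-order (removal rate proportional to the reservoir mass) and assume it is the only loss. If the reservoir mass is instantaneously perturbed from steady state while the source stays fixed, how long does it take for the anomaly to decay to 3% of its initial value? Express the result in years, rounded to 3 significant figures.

2.04×10^6 yr

For a linear reservoir the anomaly decays as exp(−t/τ) with τ = M/F = 2.769×10^6/4.760 = 581700 yr.
exp(−t/τ) = 0.03 ⇒ t = −τ ln(0.03) = 581700 × 3.507 = 2.040×10^6 yr.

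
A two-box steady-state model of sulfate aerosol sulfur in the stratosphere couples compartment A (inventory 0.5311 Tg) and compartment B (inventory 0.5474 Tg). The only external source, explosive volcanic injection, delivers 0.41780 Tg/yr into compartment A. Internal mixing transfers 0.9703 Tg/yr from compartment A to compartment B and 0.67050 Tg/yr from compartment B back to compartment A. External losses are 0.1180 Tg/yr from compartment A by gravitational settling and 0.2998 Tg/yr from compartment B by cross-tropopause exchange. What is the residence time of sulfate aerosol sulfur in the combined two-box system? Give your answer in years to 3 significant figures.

Residence time in the combined system uses the total inventory and the total *external* removal — internal exchanges between the two boxes cancel.
M_total = 0.5311 + 0.5474 = 1.0785 Tg.
ΣF_external_out = 0.1180 + 0.2998 = 0.41780 Tg/yr.
τ = M_total / ΣF_ext = 1.0785 / 0.41780 = 2.581 yr.

2.58 yr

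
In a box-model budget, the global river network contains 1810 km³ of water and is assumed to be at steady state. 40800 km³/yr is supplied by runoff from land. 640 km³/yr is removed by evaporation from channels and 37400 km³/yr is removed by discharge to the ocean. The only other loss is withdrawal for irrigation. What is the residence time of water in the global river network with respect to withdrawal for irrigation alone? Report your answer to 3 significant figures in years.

At steady state ΣF_in = ΣF_out.
ΣF_in = 40800 km³/yr.
Withdrawal for irrigation flux = ΣF_in − (640 + 37400) = 40800 − 38040 = 2760 km³/yr.
τ = M / F = 1810 / 2760 = 0.6558 yr.

0.656 yr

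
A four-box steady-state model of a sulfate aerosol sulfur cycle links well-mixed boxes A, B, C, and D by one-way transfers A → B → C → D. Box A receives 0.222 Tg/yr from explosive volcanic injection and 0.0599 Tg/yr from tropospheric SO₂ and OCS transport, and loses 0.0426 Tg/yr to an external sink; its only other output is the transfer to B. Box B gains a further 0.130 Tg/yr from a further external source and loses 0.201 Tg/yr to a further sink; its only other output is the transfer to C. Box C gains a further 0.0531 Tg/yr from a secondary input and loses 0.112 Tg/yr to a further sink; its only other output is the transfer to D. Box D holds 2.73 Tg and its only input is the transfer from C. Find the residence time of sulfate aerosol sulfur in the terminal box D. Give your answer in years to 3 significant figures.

Box A: F(A→B) = (0.222 + 0.0599) − 0.0426 = 0.23930 Tg/yr.
Box B: F(B→C) = (0.23930 + 0.130) − 0.201 = 0.16830 Tg/yr.
Box C: F(C→D) = (0.16830 + 0.0531) − 0.112 = 0.10940 Tg/yr.
Box D throughput = its input = 0.10940 Tg/yr; τ = 2.73 / 0.10940 = 24.95 yr.

25.0 yr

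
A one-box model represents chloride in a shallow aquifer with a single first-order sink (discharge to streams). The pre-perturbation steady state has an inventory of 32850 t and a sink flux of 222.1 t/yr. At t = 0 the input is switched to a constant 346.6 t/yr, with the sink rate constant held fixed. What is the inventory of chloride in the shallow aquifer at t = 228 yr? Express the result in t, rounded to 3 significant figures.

τ = M₀/F₀ = 32850/222.1 = 147.9 yr; rate constant k = 1/τ.
New steady state M_∞ = F₁/k = F₁·τ = 346.6 × 147.9 = 51264 t.
M(t) = M_∞ + (M₀ − M_∞)·e^(−t/τ); t/τ = 228/147.9 = 1.542, so e^(−t/τ) = 0.2141.
M(t) = 51264 − 18410 × 0.2141 = 47323 t.

47300 t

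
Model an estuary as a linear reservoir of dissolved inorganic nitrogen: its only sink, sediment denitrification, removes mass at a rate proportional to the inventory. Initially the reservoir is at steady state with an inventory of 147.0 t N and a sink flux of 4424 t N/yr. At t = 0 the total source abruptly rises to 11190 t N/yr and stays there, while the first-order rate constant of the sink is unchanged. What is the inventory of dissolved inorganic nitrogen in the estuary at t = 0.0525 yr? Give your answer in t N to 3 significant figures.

τ = M₀/F₀ = 147.0/4424 = 0.03323 yr; rate constant k = 1/τ.
New steady state M_∞ = F₁/k = F₁·τ = 11190 × 0.03323 = 371.82 t N.
M(t) = M_∞ + (M₀ − M_∞)·e^(−t/τ); t/τ = 0.0525/0.03323 = 1.580, so e^(−t/τ) = 0.2060.
M(t) = 371.82 − 224.8 × 0.2060 = 325.51 t N.

326 t N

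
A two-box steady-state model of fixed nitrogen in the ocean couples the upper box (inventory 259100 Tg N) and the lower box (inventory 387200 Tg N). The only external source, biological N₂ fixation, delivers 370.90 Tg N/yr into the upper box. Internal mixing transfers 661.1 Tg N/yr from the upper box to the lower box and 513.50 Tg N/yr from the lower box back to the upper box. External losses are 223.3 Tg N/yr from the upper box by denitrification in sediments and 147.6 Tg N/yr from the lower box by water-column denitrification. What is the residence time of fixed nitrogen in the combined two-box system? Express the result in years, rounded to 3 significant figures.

1740 yr

Treat the two boxes together as one reservoir: the mixing fluxes between them are internal recycling, so τ = ΣM / Σ(external losses).
M_total = 259100 + 387200 = 646300 Tg N.
ΣF_external_out = 223.3 + 147.6 = 370.90 Tg N/yr.
τ = M_total / ΣF_ext = 646300 / 370.90 = 1743 yr.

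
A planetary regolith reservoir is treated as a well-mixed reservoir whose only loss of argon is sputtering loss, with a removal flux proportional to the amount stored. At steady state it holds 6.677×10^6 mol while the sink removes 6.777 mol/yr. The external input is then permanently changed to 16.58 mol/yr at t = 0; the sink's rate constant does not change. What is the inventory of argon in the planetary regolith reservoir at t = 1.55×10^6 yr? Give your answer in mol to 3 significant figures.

Residence time τ = M₀/F₀ = 985200 yr. The eventual steady state is M_∞ = M₀·(F₁/F₀) = 6.677×10^6 × 16.58/6.777 = 1.6335×10^7 mol.
The anomaly ΔM(t) = M(t) − M_∞ decays as ΔM₀·e^(−t/τ) with ΔM₀ = 6.677×10^6 − 1.6335×10^7 = −9.658×10^6 mol.
At t = 1.55×10^6 yr, e^(−t/τ) = e^(−1.573) = 0.2074, so ΔM = −2.003×10^6 mol and M = 1.6335×10^7 − 2.003×10^6 = 1.4332×10^7 mol.

1.43×10^7 mol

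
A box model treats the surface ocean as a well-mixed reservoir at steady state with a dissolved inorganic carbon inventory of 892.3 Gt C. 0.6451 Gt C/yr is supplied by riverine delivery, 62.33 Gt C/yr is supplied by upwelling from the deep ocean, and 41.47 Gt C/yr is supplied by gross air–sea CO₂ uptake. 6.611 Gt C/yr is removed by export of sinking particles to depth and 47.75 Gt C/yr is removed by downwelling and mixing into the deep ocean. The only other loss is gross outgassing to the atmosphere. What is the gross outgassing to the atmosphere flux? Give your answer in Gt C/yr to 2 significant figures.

At steady state ΣF_in = ΣF_out.
ΣF_in = 0.6451 + 62.33 + 41.47 = 104.45 Gt C/yr.
Gross outgassing to the atmosphere flux = ΣF_in − (6.611 + 47.75) = 104.45 − 54.36 = 50.08 Gt C/yr.

50 Gt C/yr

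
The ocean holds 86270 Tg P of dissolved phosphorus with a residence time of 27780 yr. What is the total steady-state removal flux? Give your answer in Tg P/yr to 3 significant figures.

3.11 Tg P/yr

F = M / τ = 86270 / 27780 = 3.105 Tg P/yr.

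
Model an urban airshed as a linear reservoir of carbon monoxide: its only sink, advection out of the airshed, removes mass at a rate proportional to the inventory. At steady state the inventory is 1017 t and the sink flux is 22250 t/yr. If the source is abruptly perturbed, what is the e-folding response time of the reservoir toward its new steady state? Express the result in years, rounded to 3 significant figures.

For a linear reservoir the response time equals the residence time τ = M/F.
τ = 1017 / 22250 = 0.04571 yr.

0.0457 yr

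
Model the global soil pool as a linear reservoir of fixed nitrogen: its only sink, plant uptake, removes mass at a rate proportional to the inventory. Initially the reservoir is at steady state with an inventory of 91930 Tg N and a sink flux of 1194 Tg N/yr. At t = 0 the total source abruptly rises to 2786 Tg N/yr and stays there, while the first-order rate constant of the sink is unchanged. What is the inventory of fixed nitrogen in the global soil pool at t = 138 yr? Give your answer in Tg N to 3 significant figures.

Residence time τ = M₀/F₀ = 76.99 yr. The eventual steady state is M_∞ = M₀·(F₁/F₀) = 91930 × 2786/1194 = 214500 Tg N.
The anomaly ΔM(t) = M(t) − M_∞ decays as ΔM₀·e^(−t/τ) with ΔM₀ = 91930 − 214500 = −122600 Tg N.
At t = 138 yr, e^(−t/τ) = e^(−1.792) = 0.1666, so ΔM = −20420 Tg N and M = 214500 − 20420 = 194090 Tg N.

194000 Tg N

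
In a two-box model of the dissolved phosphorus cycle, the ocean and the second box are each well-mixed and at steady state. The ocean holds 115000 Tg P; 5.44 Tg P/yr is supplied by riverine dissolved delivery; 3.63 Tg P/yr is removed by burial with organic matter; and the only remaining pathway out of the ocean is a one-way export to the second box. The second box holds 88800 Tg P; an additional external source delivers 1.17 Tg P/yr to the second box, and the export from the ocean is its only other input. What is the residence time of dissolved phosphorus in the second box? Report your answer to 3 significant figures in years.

29800 yr

Balance the ocean: ΣF_in = 5.4400 Tg P/yr.
Export to the second box = ΣF_in − (3.63) = 1.8100 Tg P/yr.
Total input to the second box = 1.8100 + 1.17 = 2.9800 Tg P/yr; at steady state this equals its total output.
τ = M / F = 88800 / 2.9800 = 29800 yr.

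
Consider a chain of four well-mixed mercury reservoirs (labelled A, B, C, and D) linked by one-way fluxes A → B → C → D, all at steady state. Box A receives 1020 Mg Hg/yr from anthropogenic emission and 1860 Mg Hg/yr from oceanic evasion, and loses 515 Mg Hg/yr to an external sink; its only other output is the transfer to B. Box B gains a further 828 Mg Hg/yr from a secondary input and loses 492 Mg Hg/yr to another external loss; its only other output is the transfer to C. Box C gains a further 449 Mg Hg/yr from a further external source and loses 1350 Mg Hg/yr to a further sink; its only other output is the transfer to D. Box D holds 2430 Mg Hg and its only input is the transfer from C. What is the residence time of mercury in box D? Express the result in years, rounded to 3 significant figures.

1.35 yr

Box A: F(A→B) = (1020 + 1860) − 515 = 2365.0 Mg Hg/yr.
Box B: F(B→C) = (2365.0 + 828) − 492 = 2701.0 Mg Hg/yr.
Box C: F(C→D) = (2701.0 + 449) − 1350 = 1800.0 Mg Hg/yr.
Box D throughput = its input = 1800.0 Mg Hg/yr; τ = 2430 / 1800.0 = 1.350 yr.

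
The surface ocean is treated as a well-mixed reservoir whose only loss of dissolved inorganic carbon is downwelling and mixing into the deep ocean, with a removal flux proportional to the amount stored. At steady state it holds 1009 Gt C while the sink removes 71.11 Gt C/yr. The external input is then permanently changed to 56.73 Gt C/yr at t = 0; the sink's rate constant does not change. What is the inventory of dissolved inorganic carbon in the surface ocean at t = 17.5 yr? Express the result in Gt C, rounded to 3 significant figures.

864 Gt C

τ = M₀/F₀ = 1009/71.11 = 14.19 yr; rate constant k = 1/τ.
New steady state M_∞ = F₁/k = F₁·τ = 56.73 × 14.19 = 804.96 Gt C.
M(t) = M_∞ + (M₀ − M_∞)·e^(−t/τ); t/τ = 17.5/14.19 = 1.233, so e^(−t/τ) = 0.2913.
M(t) = 804.96 + 204.0 × 0.2913 = 864.40 Gt C.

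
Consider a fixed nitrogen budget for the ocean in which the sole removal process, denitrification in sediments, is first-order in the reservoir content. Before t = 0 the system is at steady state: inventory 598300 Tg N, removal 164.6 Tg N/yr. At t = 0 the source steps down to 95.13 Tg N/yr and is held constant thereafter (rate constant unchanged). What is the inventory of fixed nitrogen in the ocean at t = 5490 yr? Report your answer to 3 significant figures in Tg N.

Residence time τ = M₀/F₀ = 3635 yr. The eventual steady state is M_∞ = M₀·(F₁/F₀) = 598300 × 95.13/164.6 = 345790 Tg N.
The anomaly ΔM(t) = M(t) − M_∞ decays as ΔM₀·e^(−t/τ) with ΔM₀ = 598300 − 345790 = 252500 Tg N.
At t = 5490 yr, e^(−t/τ) = e^(−1.510) = 0.2208, so ΔM = 55760 Tg N and M = 345790 + 55760 = 401550 Tg N.

402000 Tg N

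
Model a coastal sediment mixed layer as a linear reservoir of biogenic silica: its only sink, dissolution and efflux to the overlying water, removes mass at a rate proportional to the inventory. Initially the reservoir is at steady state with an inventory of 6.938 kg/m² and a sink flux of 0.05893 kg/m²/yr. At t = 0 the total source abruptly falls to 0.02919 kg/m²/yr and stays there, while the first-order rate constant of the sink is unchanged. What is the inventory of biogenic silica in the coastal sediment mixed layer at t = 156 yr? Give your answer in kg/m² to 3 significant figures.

4.37 kg/m²

τ = M₀/F₀ = 6.938/0.05893 = 117.7 yr; rate constant k = 1/τ.
New steady state M_∞ = F₁/k = F₁·τ = 0.02919 × 117.7 = 3.4366 kg/m².
M(t) = M_∞ + (M₀ − M_∞)·e^(−t/τ); t/τ = 156/117.7 = 1.325, so e^(−t/τ) = 0.2658.
M(t) = 3.4366 + 3.501 × 0.2658 = 4.3673 kg/m².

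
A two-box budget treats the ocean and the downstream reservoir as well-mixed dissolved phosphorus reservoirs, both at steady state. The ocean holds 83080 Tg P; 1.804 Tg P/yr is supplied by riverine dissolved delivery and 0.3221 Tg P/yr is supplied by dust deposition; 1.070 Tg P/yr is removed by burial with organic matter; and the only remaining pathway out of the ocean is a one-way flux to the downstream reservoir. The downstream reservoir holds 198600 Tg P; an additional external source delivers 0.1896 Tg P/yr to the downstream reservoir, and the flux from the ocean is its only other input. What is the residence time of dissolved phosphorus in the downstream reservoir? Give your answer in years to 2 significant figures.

Balance the ocean: ΣF_in = 1.804 + 0.3221 = 2.1261 Tg P/yr.
Flux to the downstream reservoir = ΣF_in − (1.070) = 1.0561 Tg P/yr.
Total input to the downstream reservoir = 1.0561 + 0.1896 = 1.2457 Tg P/yr; at steady state this equals its total output.
τ = M / F = 198600 / 1.2457 = 159400 yr.

160000 yr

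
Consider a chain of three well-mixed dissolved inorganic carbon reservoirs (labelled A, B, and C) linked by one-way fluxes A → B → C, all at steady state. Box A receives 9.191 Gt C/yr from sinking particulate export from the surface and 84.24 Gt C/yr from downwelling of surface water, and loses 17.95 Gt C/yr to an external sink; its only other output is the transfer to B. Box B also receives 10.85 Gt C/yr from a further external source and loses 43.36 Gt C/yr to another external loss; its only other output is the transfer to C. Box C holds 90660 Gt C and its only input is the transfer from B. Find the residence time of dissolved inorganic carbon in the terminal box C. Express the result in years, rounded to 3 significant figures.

2110 yr

Box A: F(A→B) = (9.191 + 84.24) − 17.95 = 75.481 Gt C/yr.
Box B: F(B→C) = (75.481 + 10.85) − 43.36 = 42.971 Gt C/yr.
Box C throughput = its input = 42.971 Gt C/yr; τ = 90660 / 42.971 = 2110 yr.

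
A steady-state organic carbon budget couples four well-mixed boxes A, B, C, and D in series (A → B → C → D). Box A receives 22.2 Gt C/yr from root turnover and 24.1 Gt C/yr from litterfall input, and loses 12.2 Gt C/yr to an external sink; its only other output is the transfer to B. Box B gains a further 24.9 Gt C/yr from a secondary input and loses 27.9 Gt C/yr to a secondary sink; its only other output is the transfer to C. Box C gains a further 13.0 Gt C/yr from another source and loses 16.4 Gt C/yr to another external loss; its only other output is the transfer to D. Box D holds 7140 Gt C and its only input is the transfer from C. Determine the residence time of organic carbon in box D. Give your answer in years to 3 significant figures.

Box A: F(A→B) = (22.2 + 24.1) − 12.2 = 34.100 Gt C/yr.
Box B: F(B→C) = (34.100 + 24.9) − 27.9 = 31.100 Gt C/yr.
Box C: F(C→D) = (31.100 + 13.0) − 16.4 = 27.700 Gt C/yr.
Box D throughput = its input = 27.700 Gt C/yr; τ = 7140 / 27.700 = 257.8 yr.

258 yr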